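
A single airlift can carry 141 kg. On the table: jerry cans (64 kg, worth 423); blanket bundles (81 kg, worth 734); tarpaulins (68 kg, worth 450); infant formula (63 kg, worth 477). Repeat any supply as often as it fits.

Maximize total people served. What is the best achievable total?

954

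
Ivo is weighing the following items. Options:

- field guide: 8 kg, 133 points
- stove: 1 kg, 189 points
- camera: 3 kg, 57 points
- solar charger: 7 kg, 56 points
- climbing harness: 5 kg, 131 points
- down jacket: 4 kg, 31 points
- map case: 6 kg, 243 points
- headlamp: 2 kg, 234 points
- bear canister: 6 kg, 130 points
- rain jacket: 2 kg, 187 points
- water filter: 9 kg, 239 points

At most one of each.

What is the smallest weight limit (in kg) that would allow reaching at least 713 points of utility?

10

Need the lightest bundle worth ≥ 713.
stove + climbing harness + headlamp + rain jacket reaches 741 using 10 kg.
No combination under 10 kg hits 713.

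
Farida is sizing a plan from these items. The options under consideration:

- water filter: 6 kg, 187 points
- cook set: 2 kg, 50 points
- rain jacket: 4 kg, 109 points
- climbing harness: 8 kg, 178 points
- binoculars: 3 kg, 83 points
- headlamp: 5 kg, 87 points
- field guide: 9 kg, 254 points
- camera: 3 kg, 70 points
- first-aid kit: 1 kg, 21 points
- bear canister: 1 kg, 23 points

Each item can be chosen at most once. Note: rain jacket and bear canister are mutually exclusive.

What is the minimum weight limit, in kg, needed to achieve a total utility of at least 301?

Need the lightest bundle worth ≥ 301.
Taking water filter + cook set + binoculars gives 320 (≥ 301) for 11 kg.
Below 11 kg the best achievable stays under 301.

11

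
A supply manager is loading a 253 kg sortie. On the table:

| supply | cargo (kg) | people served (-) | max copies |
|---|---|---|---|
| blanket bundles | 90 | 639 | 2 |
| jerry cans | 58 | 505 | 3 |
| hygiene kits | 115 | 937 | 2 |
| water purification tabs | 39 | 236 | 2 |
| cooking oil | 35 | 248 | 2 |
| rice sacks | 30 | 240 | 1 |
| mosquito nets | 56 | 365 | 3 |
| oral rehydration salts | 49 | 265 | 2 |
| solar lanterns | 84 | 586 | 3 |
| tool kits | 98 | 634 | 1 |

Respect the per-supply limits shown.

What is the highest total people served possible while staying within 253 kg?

A density-first pass picks 3×jerry cans + cooking oil + rice sacks — 2003 at 239 kg.
Dropping cooking oil frees 35 kg; slotting in oral rehydration salts (49 kg) lifts the total to 2020 at 253 kg.
Every other selection either busts 253 kg or exceeds an availability limit or fails to beat 2020.

2020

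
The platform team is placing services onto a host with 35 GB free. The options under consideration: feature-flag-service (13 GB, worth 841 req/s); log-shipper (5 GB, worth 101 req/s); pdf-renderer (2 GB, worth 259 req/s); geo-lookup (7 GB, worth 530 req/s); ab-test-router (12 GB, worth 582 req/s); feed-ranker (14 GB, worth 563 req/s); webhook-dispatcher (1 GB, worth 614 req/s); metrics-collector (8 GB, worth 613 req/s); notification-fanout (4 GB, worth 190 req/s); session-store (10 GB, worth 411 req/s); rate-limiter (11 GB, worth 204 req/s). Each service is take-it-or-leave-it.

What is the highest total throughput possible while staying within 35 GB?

3047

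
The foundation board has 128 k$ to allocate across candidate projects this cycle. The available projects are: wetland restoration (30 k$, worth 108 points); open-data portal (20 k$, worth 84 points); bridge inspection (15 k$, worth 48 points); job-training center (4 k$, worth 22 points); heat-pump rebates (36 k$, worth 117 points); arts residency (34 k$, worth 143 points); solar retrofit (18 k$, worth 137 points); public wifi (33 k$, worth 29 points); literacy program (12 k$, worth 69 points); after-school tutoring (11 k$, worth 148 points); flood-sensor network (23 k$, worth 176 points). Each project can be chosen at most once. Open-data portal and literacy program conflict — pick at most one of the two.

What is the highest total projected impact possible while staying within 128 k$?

Best packing: wetland restoration + arts residency + solar retrofit + literacy program + after-school tutoring + flood-sensor network — 128 k$, 781 total.
An exhaustive check of the 2048 subsets confirms 781.

781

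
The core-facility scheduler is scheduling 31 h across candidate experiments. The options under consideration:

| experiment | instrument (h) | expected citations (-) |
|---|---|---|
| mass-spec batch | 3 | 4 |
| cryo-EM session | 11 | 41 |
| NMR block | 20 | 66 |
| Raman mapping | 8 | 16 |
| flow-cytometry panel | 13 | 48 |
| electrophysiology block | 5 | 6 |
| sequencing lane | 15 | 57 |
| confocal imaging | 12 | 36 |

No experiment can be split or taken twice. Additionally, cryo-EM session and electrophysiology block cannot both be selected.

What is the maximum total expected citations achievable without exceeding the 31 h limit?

109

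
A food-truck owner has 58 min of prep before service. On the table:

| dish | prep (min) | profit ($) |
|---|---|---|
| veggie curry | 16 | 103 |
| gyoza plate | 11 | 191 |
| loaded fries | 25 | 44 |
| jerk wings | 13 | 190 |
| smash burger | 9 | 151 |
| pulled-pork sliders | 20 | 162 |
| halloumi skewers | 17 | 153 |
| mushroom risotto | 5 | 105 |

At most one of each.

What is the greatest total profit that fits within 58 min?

799

Taking the top-ratio dishes first gives gyoza plate + jerk wings + smash burger + halloumi skewers + mushroom risotto for 790 (55 min).
Replace halloumi skewers with pulled-pork sliders: the trade gains 9 net, giving 799 at 58 min.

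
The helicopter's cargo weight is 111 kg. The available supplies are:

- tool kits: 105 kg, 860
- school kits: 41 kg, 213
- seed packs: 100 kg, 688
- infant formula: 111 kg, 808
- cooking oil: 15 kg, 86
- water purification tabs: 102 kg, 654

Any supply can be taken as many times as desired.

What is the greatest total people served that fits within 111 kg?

By people served per kg: tool kits 8.19, infant formula 7.28, seed packs 6.88, water purification tabs 6.41 lead.
Taking tool kits: 105 kg used, 860 in people served.
Nothing else within 111 kg beats 860.

860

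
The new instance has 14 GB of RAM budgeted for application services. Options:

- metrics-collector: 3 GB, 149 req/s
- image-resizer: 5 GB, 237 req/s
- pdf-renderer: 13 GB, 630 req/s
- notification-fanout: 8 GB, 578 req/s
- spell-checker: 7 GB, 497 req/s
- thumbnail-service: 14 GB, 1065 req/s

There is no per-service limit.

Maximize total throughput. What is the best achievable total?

1065

Thumbnail-service uses 14 of the 14 GB and totals 1065.
Nothing else within 14 GB beats 1065.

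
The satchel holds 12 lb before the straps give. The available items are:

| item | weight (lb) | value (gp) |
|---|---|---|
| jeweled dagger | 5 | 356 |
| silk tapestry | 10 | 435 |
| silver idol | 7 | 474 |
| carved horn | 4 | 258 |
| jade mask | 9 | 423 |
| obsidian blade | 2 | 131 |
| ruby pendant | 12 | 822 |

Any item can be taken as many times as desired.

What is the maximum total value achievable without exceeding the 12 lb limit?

843

By value per lb: jeweled dagger 71.20, ruby pendant 68.50, silver idol 67.71, obsidian blade 65.50 lead.
2×jeweled dagger + obsidian blade uses 12 of the 12 lb and totals 843.
Every other selection either busts 12 lb or fails to beat 843.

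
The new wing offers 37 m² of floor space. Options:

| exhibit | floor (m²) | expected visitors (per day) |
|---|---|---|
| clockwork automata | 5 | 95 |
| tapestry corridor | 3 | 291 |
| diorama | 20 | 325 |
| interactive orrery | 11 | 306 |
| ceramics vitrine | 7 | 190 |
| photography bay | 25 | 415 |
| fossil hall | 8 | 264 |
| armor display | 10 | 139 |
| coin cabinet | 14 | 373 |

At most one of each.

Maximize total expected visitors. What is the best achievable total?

1234

Density check — tapestry corridor 97.00, fossil hall 33.00, interactive orrery 27.82 are the best per m².
Greedy by ratio would take clockwork automata + tapestry corridor + interactive orrery + ceramics vitrine + fossil hall: 34 m² used, total 1146.
The 12 m² tied up in clockwork automata and ceramics vitrine is better spent on coin cabinet — total rises to 1234 (36 m²).
No other feasible combination exceeds 1234.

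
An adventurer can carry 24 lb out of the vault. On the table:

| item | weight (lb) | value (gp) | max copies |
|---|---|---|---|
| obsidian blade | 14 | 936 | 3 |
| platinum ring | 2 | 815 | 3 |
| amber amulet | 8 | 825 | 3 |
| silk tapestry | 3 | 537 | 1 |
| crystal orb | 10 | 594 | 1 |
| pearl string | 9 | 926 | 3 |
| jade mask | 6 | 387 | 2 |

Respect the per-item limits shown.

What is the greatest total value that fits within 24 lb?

4297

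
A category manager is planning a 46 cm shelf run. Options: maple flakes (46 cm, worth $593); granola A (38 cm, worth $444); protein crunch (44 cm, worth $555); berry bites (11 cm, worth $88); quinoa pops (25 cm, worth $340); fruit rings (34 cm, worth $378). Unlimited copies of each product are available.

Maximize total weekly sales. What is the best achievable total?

593

Taking the top-ratio products first gives berry bites + quinoa pops for 428 (36 cm).
Dropping berry bites and quinoa pops frees 36 cm; slotting in maple flakes (46 cm) lifts the total to 593 at 46 cm.
No other feasible combination exceeds 593.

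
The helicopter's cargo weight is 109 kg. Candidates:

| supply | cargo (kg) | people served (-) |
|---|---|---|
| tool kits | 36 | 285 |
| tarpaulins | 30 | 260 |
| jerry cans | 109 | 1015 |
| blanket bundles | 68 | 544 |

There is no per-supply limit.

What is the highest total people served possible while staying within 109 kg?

Best packing: jerry cans — 109 kg, 1015 total.
Every other selection either busts 109 kg or fails to beat 1015.

1015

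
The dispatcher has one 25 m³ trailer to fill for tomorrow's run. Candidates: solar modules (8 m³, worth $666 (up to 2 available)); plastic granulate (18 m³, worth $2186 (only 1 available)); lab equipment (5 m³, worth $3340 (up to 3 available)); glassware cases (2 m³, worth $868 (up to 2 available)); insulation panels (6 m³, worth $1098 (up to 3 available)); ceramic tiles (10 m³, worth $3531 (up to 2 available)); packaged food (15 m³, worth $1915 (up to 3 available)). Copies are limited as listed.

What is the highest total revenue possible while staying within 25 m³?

13551

A density-first pass picks 3×lab equipment + 2×glassware cases + insulation panels — 12854 at 25 m³.
Replace 2×glassware cases and insulation panels with ceramic tiles: the trade gains 697 net, giving 13551 at 25 m³.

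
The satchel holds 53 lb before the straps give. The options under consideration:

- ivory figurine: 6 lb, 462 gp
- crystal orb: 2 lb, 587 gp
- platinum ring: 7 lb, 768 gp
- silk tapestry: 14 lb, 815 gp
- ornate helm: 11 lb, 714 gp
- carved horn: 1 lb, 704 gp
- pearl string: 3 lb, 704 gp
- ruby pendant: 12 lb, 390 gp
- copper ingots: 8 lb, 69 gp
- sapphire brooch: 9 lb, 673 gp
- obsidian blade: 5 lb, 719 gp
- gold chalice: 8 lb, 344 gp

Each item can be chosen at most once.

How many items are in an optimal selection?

Optimal total is 5684.
crystal orb + platinum ring + silk tapestry + ornate helm + carved horn + pearl string + sapphire brooch + obsidian blade hits 5684 at 52 lb.
Every optimal selection uses 8 items.

8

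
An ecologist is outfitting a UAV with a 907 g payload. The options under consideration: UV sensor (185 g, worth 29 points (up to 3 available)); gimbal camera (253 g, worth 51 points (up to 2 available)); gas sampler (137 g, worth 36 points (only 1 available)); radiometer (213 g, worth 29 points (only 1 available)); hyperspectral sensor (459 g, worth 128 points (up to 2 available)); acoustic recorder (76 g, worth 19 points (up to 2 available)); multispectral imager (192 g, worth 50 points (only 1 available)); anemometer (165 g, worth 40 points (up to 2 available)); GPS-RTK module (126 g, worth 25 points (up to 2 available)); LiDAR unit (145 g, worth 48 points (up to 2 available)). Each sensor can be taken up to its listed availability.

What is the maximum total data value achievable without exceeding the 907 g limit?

262

By data value per g: LiDAR unit 0.33, hyperspectral sensor 0.28, gas sampler 0.26, multispectral imager 0.26 lead.
Greedy by ratio would take gas sampler + hyperspectral sensor + 2×LiDAR unit: 886 g used, total 260.
The 137 g tied up in gas sampler is better spent on 2×acoustic recorder — total rises to 262 (901 g).
The spare 6 g is too small for any remaining sensor, and no exchange beats 262.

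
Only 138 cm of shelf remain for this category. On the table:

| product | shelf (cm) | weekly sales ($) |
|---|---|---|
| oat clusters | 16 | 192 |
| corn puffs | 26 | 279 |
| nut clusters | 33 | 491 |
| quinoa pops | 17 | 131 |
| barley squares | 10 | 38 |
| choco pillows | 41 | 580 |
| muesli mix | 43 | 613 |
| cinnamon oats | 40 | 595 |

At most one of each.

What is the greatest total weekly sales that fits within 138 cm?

Oat clusters + nut clusters + muesli mix + cinnamon oats uses 132 of the 138 cm and totals 1891.
The closest alternative, oat clusters + nut clusters + choco pillows + muesli mix, reaches only 1876.

1891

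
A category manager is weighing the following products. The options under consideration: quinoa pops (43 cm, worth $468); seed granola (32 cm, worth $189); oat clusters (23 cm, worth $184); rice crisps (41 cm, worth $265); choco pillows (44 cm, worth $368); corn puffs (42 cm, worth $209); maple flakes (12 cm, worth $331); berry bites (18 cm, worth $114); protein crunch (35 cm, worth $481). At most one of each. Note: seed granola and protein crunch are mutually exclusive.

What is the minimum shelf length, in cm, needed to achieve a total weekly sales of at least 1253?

90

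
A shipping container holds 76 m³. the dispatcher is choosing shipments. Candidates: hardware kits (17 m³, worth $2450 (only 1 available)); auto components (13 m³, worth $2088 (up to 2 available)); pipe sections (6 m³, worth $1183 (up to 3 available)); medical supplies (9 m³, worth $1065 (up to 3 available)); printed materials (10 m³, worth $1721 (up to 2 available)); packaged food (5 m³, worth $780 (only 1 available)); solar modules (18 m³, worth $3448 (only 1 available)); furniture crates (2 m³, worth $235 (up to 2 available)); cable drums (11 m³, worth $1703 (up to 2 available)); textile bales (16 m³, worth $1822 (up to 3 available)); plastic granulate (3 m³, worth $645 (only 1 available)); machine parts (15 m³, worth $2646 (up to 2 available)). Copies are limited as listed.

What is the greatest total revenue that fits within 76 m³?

Density check — plastic granulate 215.00, pipe sections 197.17, solar modules 191.56 are the best per m³.
Taking the top-ratio shipments first gives 3×pipe sections + packaged food + solar modules + furniture crates + plastic granulate + 2×machine parts for 13949 (76 m³).
Replace packaged food and furniture crates and plastic granulate with printed materials: the trade gains 61 net, giving 14010 at 76 m³.
Nothing else within 76 m³ beats 14010.

14010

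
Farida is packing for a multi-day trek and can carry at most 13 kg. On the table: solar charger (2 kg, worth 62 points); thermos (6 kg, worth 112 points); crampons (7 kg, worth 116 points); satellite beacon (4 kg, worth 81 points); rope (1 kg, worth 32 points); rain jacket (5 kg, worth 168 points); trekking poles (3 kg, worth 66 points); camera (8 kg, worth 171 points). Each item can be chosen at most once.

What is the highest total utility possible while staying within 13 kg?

347

Ranking by ratio (utility/kg): rain jacket 33.60, rope 32.00, solar charger 31.00.
A density-first pass picks solar charger + rope + rain jacket + trekking poles — 328 at 11 kg.
The 2 kg tied up in solar charger is better spent on satellite beacon — total rises to 347 (13 kg).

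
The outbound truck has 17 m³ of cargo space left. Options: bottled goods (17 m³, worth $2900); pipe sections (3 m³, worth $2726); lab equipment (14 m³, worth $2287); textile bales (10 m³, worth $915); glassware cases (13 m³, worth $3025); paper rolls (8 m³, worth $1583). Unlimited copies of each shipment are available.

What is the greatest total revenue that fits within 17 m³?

13630

Taking 5×pipe sections: 15 m³ used, 13630 in revenue.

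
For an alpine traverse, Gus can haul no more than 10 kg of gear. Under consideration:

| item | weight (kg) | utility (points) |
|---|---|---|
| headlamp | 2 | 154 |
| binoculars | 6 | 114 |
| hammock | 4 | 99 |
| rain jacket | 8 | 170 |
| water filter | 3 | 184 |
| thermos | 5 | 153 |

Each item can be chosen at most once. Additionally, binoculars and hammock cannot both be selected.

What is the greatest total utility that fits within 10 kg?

491

By utility per kg: headlamp 77.00, water filter 61.33, thermos 30.60 lead.
Taking headlamp + water filter + thermos: 10 kg used, 491 in utility.
No other feasible combination exceeds 491.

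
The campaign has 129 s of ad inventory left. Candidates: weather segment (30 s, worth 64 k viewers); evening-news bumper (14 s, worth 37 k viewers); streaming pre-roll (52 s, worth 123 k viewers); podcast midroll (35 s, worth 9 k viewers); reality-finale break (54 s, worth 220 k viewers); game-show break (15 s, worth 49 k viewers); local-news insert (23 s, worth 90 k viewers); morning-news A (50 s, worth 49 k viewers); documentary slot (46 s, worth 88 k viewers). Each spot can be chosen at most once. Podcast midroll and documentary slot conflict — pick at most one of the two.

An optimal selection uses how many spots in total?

The maximum expected reach within 129 s is 433.
streaming pre-roll + reality-finale break + local-news insert hits 433 at 129 s.
All optima have 3 spots.

3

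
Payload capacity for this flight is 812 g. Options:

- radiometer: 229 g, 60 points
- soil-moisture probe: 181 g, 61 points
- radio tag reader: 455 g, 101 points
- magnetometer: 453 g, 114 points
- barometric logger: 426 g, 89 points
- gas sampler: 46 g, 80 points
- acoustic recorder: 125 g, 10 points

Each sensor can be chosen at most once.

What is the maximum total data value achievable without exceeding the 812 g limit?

265

Filling by ratio: radiometer + soil-moisture probe + gas sampler + acoustic recorder for 211, with 231 g left unused.
Dropping radiometer frees 229 g; slotting in magnetometer (453 g) lifts the total to 265 at 805 g.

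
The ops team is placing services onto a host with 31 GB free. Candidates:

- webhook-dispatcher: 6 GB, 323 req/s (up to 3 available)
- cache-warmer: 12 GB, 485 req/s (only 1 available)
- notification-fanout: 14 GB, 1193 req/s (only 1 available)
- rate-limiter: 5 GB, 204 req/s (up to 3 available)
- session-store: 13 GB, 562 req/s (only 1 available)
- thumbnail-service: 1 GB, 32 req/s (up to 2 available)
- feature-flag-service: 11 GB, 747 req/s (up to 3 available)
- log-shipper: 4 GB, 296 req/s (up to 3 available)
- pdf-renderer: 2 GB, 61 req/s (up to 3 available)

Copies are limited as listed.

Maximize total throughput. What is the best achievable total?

Ranking by ratio (throughput/GB): notification-fanout 85.21, log-shipper 74.00, feature-flag-service 67.91, webhook-dispatcher 53.83.
A density-first pass picks notification-fanout + rate-limiter + 3×log-shipper — 2285 at 31 GB.
Dropping rate-limiter and 2×log-shipper frees 13 GB; slotting in 2×thumbnail-service + feature-flag-service (13 GB) lifts the total to 2300 at 31 GB.
Every other selection either busts 31 GB or exceeds an availability limit or fails to beat 2300.

2300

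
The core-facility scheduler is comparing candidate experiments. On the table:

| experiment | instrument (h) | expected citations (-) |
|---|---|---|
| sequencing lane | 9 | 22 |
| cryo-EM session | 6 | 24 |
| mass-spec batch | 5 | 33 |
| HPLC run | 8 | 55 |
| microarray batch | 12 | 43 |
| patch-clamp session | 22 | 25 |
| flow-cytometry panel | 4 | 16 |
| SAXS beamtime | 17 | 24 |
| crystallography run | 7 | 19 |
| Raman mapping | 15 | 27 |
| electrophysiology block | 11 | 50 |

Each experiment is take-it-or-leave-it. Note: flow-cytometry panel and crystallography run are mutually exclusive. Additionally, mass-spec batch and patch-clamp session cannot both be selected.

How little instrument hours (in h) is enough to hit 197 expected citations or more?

40

Need the lightest bundle worth ≥ 197.
mass-spec batch + HPLC run + microarray batch + flow-cytometry panel + electrophysiology block reaches 197 using 40 h.
Below 40 h the best achievable stays under 197.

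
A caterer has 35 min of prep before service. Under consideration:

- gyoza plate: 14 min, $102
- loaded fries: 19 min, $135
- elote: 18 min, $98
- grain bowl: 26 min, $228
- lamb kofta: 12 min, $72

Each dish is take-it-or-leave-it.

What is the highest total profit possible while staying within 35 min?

237

Taking the top-ratio dishes first gives grain bowl for 228 (26 min).
Dropping grain bowl frees 26 min; slotting in gyoza plate + loaded fries (33 min) lifts the total to 237 at 33 min.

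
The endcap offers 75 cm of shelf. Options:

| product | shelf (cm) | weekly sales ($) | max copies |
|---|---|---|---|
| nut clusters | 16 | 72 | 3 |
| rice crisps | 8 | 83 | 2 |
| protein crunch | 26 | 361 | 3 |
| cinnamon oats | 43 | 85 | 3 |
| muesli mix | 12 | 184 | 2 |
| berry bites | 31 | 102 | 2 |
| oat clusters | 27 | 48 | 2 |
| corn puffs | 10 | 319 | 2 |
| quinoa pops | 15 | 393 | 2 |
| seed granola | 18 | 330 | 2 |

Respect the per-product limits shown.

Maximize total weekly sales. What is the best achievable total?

1792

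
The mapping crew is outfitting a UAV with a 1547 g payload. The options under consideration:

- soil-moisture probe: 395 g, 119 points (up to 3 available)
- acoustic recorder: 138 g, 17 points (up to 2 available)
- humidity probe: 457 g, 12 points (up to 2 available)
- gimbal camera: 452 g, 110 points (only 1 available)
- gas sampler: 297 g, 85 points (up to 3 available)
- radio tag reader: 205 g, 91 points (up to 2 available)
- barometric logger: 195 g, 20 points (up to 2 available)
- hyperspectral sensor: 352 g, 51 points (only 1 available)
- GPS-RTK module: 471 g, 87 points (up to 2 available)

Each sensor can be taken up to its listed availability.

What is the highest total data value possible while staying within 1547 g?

505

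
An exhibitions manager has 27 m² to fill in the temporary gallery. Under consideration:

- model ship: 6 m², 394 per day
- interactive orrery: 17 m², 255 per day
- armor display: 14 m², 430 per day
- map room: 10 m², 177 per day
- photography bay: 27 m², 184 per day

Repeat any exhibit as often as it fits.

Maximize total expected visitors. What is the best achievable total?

1576

The ratio ordering already packs tightly: 4×model ship, 24 m², 1576.
That's the maximum — no swap from here does better than 1576.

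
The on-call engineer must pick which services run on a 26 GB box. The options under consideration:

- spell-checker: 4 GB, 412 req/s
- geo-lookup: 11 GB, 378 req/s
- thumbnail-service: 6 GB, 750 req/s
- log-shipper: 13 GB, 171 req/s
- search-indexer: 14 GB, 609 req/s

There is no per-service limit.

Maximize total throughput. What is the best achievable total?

Greedy by ratio would take 4×thumbnail-service: 24 GB used, total 3000.
Replace thumbnail-service with 2×spell-checker: the trade gains 74 net, giving 3074 at 26 GB.
Nothing else within 26 GB beats 3074.

3074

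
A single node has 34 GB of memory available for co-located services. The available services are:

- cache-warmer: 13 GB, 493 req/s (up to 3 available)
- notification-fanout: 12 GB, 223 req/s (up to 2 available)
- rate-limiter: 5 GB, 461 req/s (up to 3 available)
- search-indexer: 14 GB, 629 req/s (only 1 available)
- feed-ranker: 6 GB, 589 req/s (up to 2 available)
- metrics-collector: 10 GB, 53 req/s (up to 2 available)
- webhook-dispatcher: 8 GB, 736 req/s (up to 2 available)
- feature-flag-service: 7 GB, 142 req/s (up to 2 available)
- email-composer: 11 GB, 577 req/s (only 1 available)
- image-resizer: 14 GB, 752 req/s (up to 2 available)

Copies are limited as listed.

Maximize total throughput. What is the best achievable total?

3111

Taking the top-ratio services first gives 3×rate-limiter + 2×feed-ranker + feature-flag-service for 2703 (34 GB).
Replace 2×rate-limiter and feature-flag-service with 2×webhook-dispatcher: the trade gains 408 net, giving 3111 at 33 GB.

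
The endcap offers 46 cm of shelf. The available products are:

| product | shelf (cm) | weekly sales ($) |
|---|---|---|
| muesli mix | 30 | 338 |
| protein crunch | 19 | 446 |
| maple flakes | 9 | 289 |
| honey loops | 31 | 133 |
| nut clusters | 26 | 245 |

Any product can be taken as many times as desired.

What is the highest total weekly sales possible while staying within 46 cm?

Ranking by ratio (weekly sales/cm): maple flakes 32.11, protein crunch 23.47, muesli mix 11.27, nut clusters 9.42.
Taking 5×maple flakes: 45 cm used, 1445 in weekly sales.
Nothing else within 46 cm beats 1445.

1445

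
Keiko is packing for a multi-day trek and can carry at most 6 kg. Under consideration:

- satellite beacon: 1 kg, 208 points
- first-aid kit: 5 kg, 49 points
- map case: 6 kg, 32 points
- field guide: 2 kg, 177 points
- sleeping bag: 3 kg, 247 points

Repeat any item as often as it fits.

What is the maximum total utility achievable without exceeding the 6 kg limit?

1248

By utility per kg: satellite beacon 208.00, field guide 88.50, sleeping bag 82.33, first-aid kit 9.80 lead.
The ratio ordering already packs tightly: 6×satellite beacon, 6 kg, 1248.
Every other selection either busts 6 kg or fails to beat 1248.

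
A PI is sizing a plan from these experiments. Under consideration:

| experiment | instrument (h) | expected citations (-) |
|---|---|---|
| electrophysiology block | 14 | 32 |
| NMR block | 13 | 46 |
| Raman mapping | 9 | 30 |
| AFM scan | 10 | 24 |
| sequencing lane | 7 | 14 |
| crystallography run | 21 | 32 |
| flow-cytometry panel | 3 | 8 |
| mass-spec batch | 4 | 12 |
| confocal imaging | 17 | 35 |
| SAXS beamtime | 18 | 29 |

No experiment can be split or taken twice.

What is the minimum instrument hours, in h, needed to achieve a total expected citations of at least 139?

49

Look for the lowest-instrument combination reaching 139.
electrophysiology block + NMR block + Raman mapping + AFM scan + flow-cytometry panel: 140 expected citations at 49 h.
Any bundle with less than 49 h falls short of 139.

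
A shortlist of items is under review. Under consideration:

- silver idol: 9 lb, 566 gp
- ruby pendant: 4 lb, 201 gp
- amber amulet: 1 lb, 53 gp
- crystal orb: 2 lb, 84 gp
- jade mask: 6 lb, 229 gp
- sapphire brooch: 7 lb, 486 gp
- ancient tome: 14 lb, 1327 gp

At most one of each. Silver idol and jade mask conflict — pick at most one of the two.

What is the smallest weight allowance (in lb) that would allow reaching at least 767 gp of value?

13

Minimise lb subject to total value ≥ 767.
Taking silver idol + ruby pendant gives 767 (≥ 767) for 13 lb.
Below 13 lb the best achievable stays under 767.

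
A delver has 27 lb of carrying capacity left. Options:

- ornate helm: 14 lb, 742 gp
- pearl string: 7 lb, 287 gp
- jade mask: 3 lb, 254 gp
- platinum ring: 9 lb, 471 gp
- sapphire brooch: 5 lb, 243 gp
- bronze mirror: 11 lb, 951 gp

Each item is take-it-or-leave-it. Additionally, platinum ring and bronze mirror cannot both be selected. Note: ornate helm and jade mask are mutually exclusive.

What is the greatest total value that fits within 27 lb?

1735

Density check — bronze mirror 86.45, jade mask 84.67, ornate helm 53.00, platinum ring 52.33 are the best per lb.
Taking pearl string + jade mask + sapphire brooch + bronze mirror: 26 lb used, 1735 in value.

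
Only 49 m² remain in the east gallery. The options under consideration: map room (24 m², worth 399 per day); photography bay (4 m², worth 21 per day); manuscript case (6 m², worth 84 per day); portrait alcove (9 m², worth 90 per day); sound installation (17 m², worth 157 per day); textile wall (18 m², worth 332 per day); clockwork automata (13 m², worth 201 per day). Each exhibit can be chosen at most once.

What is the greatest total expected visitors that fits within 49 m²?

815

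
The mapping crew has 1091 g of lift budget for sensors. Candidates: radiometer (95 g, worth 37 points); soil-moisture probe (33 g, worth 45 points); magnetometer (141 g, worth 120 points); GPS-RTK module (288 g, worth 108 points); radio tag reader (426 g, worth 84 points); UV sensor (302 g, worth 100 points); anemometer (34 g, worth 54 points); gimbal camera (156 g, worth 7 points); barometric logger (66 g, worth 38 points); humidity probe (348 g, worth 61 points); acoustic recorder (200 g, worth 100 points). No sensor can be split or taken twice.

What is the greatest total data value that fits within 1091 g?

By data value per g: anemometer 1.59, soil-moisture probe 1.36, magnetometer 0.85, barometric logger 0.58 lead.
The ratio heuristic lands on radiometer + soil-moisture probe + magnetometer + GPS-RTK module + anemometer + gimbal camera + barometric logger + acoustic recorder (509) but leaves 78 g idle.
The 251 g tied up in radiometer and gimbal camera is better spent on UV sensor — total rises to 565 (1064 g).
The closest alternative, soil-moisture probe + magnetometer + GPS-RTK module + UV sensor + anemometer + acoustic recorder, reaches only 527.

565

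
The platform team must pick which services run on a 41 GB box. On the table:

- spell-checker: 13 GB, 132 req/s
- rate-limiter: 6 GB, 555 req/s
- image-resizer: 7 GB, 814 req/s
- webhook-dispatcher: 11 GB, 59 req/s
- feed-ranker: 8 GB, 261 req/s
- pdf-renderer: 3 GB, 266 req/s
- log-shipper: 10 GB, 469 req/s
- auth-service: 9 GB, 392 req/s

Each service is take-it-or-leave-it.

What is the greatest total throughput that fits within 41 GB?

The ratio ordering already packs tightly: rate-limiter + image-resizer + pdf-renderer + log-shipper + auth-service, 35 GB, 2496.
Nothing else within 41 GB beats 2496.

2496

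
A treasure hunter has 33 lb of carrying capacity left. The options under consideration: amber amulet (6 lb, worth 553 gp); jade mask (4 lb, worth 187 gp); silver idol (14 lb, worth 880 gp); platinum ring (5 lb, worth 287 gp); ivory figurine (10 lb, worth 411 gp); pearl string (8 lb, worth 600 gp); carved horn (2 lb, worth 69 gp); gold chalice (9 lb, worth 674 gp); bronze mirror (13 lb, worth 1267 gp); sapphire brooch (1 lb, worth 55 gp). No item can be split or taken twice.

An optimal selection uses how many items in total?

4

Best achievable value is 2781.
For example amber amulet + platinum ring + gold chalice + bronze mirror achieves it, using 33 lb.
Every optimal selection uses 4 items.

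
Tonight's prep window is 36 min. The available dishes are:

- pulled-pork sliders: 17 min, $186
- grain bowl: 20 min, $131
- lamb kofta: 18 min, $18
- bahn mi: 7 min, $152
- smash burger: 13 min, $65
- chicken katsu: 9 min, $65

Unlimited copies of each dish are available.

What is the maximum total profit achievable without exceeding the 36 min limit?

760

The ratio ordering already packs tightly: 5×bahn mi, 35 min, 760.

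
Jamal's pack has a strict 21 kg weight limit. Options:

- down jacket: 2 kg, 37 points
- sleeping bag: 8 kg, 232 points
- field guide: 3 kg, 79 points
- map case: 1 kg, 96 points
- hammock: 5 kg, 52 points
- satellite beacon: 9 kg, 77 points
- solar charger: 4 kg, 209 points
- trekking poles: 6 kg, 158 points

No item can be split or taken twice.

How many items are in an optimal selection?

5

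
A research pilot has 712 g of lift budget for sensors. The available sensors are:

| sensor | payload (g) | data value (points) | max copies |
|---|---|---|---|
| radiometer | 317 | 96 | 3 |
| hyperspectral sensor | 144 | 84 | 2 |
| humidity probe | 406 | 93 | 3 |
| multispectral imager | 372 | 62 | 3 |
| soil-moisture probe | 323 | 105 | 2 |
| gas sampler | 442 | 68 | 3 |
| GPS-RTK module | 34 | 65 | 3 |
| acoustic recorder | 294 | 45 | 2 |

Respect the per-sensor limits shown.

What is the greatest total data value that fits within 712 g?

Radiometer + 2×hyperspectral sensor + 3×GPS-RTK module uses 707 of the 712 g and totals 459.

459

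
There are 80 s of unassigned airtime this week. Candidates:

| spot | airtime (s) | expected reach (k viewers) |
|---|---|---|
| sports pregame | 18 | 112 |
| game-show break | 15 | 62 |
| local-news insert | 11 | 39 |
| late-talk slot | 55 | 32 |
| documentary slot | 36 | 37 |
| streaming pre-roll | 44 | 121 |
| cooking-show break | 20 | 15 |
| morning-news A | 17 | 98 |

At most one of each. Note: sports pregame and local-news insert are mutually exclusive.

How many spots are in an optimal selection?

Optimal total is 331.
For example sports pregame + streaming pre-roll + morning-news A achieves it, using 79 s.
Every optimal selection uses 3 spots.

3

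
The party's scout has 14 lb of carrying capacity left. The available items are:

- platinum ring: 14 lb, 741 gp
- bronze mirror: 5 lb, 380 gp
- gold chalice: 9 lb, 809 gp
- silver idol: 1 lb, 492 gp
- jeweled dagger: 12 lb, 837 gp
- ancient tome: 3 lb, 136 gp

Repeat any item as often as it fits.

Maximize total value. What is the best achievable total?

6888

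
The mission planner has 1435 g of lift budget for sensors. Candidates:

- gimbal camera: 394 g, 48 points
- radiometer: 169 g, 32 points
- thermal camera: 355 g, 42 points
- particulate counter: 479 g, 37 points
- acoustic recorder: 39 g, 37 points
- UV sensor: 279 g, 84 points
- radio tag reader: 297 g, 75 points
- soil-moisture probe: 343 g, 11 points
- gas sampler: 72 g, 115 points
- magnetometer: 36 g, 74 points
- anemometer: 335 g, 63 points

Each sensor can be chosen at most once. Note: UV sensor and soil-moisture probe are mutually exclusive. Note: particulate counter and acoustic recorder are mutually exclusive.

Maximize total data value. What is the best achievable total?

490

Taking the top-ratio sensors first gives radiometer + acoustic recorder + UV sensor + radio tag reader + gas sampler + magnetometer + anemometer for 480 (1227 g).
Dropping radiometer frees 169 g; slotting in thermal camera (355 g) lifts the total to 490 at 1413 g.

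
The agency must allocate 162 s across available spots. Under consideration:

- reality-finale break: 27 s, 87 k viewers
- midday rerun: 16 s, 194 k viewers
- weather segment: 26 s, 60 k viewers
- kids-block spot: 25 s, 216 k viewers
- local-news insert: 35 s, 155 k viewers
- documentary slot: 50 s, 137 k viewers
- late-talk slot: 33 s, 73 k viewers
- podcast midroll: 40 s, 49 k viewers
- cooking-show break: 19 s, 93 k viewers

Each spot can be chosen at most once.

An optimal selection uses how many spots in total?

6

The maximum expected reach within 162 s is 818.
One optimal bundle: reality-finale break + midday rerun + kids-block spot + local-news insert + late-talk slot + cooking-show break (155 s).
Every optimal selection uses 6 spots.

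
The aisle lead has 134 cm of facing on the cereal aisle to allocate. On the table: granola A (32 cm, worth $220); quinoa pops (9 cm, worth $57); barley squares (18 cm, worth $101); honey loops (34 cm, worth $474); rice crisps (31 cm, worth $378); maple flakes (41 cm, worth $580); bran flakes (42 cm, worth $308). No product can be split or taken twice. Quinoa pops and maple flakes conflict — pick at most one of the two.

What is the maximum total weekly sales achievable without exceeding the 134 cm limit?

1533

Taking barley squares + honey loops + rice crisps + maple flakes: 124 cm used, 1533 in weekly sales.
Runner-up honey loops + rice crisps + maple flakes tops out at 1432.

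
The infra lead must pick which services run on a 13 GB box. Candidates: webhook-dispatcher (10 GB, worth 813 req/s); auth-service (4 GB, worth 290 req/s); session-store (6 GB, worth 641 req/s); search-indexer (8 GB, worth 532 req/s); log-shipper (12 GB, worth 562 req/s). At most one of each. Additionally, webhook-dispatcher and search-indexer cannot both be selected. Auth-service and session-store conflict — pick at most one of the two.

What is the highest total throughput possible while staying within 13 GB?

822

Best packing: auth-service + search-indexer — 12 GB, 822 total.
The spare 1 GB is too small for any remaining service, and no feasible exchange beats 822.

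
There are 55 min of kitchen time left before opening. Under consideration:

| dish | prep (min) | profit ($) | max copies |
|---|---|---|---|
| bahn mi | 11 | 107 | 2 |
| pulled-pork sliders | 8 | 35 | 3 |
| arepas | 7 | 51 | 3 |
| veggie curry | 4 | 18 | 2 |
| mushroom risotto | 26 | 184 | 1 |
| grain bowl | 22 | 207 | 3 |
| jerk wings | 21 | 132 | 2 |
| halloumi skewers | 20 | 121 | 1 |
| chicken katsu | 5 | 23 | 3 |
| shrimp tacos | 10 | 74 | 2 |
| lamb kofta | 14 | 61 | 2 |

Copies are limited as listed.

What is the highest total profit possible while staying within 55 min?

521

By profit per min: bahn mi 9.73, grain bowl 9.41, shrimp tacos 7.40 lead.
The ratio heuristic lands on 2×bahn mi + grain bowl + shrimp tacos (495) but leaves 1 min idle.
Replace bahn mi and shrimp tacos with grain bowl: the trade gains 26 net, giving 521 at 55 min.
That's the maximum — no swap from here does better than 521.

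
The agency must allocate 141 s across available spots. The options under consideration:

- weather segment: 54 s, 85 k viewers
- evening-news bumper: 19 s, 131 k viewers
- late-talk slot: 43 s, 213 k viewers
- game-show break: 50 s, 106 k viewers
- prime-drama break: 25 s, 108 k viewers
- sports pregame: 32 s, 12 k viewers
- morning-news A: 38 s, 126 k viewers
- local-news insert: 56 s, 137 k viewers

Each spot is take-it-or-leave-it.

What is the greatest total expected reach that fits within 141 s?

578

Taking evening-news bumper + late-talk slot + prime-drama break + morning-news A: 125 s used, 578 in expected reach.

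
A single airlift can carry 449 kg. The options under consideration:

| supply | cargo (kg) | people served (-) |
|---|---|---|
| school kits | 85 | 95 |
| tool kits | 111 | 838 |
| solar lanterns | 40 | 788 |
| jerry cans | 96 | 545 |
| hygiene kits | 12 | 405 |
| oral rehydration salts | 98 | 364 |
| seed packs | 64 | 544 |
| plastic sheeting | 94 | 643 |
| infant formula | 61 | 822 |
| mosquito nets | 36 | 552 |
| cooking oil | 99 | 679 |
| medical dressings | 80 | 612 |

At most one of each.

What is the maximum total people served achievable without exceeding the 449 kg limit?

A density-first pass picks tool kits + solar lanterns + hygiene kits + seed packs + infant formula + mosquito nets + medical dressings — 4561 at 404 kg.
Replace seed packs with cooking oil: the trade gains 135 net, giving 4696 at 439 kg.
That's the maximum — no swap from here does better than 4696.

4696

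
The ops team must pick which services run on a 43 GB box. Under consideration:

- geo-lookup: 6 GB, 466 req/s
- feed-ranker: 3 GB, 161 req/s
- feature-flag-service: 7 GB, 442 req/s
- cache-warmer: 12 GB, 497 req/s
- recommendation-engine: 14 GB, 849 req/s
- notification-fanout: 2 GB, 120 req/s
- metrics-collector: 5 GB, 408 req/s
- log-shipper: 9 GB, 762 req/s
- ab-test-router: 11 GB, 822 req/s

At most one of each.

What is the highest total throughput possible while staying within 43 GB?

3181

Density check — log-shipper 84.67, metrics-collector 81.60, geo-lookup 77.67, ab-test-router 74.73 are the best per GB.
The ratio ordering already packs tightly: geo-lookup + feed-ranker + feature-flag-service + notification-fanout + metrics-collector + log-shipper + ab-test-router, 43 GB, 3181.
Runner-up geo-lookup + feed-ranker + feature-flag-service + metrics-collector + log-shipper + ab-test-router tops out at 3061.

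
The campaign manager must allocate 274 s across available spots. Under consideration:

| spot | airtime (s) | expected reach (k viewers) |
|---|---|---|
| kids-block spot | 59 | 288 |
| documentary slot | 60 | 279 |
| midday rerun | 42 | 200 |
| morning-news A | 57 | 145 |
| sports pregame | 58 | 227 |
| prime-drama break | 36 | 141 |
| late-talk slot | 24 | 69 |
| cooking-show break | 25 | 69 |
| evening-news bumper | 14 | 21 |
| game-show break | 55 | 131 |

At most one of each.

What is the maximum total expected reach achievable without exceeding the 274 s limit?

1156

By expected reach per s: kids-block spot 4.88, midday rerun 4.76, documentary slot 4.65 lead.
Best packing: kids-block spot + documentary slot + midday rerun + sports pregame + prime-drama break + evening-news bumper — 269 s, 1156 total.
Runner-up kids-block spot + documentary slot + midday rerun + sports pregame + prime-drama break tops out at 1135.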